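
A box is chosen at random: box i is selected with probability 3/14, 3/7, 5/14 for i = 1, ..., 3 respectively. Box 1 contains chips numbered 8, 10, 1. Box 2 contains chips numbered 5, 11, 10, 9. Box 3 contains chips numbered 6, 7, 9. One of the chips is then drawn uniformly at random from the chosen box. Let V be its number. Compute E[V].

E[V | box 1] = (8+10+1)/3 = 19/3.
E[V | box 2] = (5+11+10+9)/4 = 35/4.
E[V | box 3] = (6+7+9)/3 = 22/3.
By the law of total expectation,
E[V] = (3/14)·(19/3) + (3/7)·(35/4) + (5/14)·(22/3) = 649/84.

649/84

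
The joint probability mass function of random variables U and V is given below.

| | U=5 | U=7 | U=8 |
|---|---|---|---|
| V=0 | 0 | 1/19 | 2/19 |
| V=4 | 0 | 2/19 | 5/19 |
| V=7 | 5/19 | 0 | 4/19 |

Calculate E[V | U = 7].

P(U = 7) = 3/19.
Σ V·P over the event = 0·(1/19) + 4·(2/19) = 8/19.
E[V | U = 7] = (8/19) / (3/19) = 8/3.

8/3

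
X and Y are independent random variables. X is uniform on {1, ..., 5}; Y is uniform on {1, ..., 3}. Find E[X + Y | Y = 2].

5

Outcomes with Y = 2: (1,2), (2,2), (3,2), (4,2), (5,2), each with probability 1/15.
E[X + Y | Y = 2] = (3 + 4 + 5 + 6 + 7) / 5 = 5.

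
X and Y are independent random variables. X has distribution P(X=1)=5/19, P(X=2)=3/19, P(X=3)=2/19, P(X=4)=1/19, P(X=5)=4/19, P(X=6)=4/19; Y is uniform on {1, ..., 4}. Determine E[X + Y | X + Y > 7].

P(X + Y > 7) = 21/76.
Summing (X+Y)·P(x,y) over outcomes with X + Y > 7 gives 46/19.
E[X + Y | X + Y > 7] = (46/19) / (21/76) = 184/21.

184/21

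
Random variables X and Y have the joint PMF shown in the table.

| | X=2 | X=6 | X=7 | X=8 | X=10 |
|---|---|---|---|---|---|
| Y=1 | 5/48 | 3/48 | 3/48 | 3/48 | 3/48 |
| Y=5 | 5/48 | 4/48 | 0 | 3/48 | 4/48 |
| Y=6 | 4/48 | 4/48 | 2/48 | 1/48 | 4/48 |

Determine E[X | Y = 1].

103/17

P(Y = 1) = 17/48.
Summing X·P(X=x,Y=y) over the conditioning event gives 103/48.
E[X | Y = 1] = (103/48) / (17/48) = 103/17.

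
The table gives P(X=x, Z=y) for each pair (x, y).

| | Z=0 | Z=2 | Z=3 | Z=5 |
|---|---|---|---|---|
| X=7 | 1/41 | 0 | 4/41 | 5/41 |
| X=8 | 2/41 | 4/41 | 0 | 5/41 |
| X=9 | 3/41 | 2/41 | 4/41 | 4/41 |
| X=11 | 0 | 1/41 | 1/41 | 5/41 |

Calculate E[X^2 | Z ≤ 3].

800/11

P(Z ≤ 3) = 22/41.
Summing X^2·P(X=x,Z=y) over the conditioning event gives 1600/41.
E[X^2 | Z ≤ 3] = (1600/41) / (22/41) = 800/11.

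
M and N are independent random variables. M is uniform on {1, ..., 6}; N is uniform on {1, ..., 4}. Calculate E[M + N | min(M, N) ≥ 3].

8

P(min(M, N) ≥ 3) = 1/3.
Summing (M+N)·P(x,y) over outcomes with min(M, N) ≥ 3 gives 8/3.
E[M + N | min(M, N) ≥ 3] = (8/3) / (1/3) = 8.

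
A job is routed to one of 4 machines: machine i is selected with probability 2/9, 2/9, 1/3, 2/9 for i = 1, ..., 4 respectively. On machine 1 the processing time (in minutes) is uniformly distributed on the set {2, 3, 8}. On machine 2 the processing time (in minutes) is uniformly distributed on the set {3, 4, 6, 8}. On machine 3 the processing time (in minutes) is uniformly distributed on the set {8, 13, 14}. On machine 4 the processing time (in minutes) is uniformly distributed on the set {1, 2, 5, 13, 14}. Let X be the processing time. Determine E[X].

E[X | machine 1] = (2+3+8)/3 = 13/3.
E[X | machine 2] = (3+4+6+8)/4 = 21/4.
E[X | machine 3] = (8+13+14)/3 = 35/3.
E[X | machine 4] = (1+2+5+13+14)/5 = 7.
By the law of total expectation,
E[X] = (2/9)·(13/3) + (2/9)·(21/4) + (1/3)·(35/3) + (2/9)·(7) = 409/54.

409/54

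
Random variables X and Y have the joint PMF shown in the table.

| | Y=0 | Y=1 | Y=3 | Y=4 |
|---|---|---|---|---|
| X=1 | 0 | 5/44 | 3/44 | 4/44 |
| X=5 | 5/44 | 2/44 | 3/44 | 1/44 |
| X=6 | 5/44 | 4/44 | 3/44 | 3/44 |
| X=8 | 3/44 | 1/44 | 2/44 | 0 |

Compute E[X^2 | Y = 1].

263/12

P(Y = 1) = 3/11.
Σ X^2·P over the event = 1·(5/44) + 25·(2/44) + 36·(4/44) + 64·(1/44) = 263/44.
E[X^2 | Y = 1] = (263/44) / (3/11) = 263/12.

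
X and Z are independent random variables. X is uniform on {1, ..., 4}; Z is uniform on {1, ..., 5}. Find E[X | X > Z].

10/3

Outcomes with X > Z: (2,1), (3,1), (3,2), (4,1), (4,2), (4,3), each with probability 1/20.
E[X | X > Z] = (2 + 3 + 3 + 4 + 4 + 4) / 6 = 10/3.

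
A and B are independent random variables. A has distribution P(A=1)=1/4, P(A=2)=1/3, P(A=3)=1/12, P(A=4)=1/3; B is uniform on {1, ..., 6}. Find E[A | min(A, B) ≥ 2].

3

P(min(A, B) ≥ 2) = 5/8.
Summing A·P(x,y) over outcomes with min(A, B) ≥ 2 gives 15/8.
E[A | min(A, B) ≥ 2] = (15/8) / (5/8) = 3.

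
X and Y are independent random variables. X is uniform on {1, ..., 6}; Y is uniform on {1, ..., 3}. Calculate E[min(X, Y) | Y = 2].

11/6

Outcomes with Y = 2: (1,2), (2,2), (3,2), (4,2), (5,2), (6,2), each with probability 1/18.
E[min(X, Y) | Y = 2] = (1 + 2 + 2 + 2 + 2 + 2) / 6 = 11/6.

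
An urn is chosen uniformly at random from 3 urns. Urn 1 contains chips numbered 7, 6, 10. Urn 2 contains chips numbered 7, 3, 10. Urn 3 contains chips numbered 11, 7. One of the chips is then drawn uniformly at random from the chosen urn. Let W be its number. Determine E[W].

E[W | urn 1] = (7+6+10)/3 = 23/3.
E[W | urn 2] = (7+3+10)/3 = 20/3.
E[W | urn 3] = (11+7)/2 = 9.
By the law of total expectation,
E[W] = (1/3)·(23/3) + (1/3)·(20/3) + (1/3)·(9) = 70/9.

70/9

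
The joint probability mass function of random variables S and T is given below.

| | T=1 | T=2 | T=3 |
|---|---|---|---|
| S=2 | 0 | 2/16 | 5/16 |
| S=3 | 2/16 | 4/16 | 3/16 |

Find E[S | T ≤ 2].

11/4

P(T ≤ 2) = 1/2.
Summing S·P(S=x,T=y) over the conditioning event gives 11/8.
E[S | T ≤ 2] = (11/8) / (1/2) = 11/4.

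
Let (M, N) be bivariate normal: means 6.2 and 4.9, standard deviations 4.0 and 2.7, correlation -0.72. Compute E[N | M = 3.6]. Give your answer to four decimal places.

6.1636

E[N | M=x] = μ_N + ρ(σ_N/σ_M)(x − μ_M) for jointly normal variables.
E[N | M=3.6] = 4.9 + (-0.72)·(2.7/4.0)·(3.6 − (6.2)) = 4.9 + (-0.486)·(-2.6) = 6.1636.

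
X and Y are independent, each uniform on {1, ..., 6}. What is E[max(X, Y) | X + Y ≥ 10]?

P(X + Y ≥ 10) = 1/6.
Summing max(X,Y)·P(x,y) over outcomes with X + Y ≥ 10 gives 35/36.
E[max(X, Y) | X + Y ≥ 10] = (35/36) / (1/6) = 35/6.

35/6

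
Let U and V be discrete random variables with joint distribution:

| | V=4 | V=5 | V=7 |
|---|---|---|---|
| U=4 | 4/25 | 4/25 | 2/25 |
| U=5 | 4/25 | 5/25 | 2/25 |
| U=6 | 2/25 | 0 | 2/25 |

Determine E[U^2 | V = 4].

P(V = 4) = 2/5.
Σ U^2·P over the event = 16·(4/25) + 25·(4/25) + 36·(2/25) = 236/25.
E[U^2 | V = 4] = (236/25) / (2/5) = 118/5.

118/5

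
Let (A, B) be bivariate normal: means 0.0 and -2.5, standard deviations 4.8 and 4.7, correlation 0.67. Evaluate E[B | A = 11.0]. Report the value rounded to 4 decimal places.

For a bivariate normal, E[B | A=x] = μ_B + ρ·(σ_B/σ_A)·(x − μ_A).
E[B | A=11.0] = -2.5 + (0.67)·(4.7/4.8)·(11.0 − (0.0)) = -2.5 + (0.656042)·(11) = 4.7165.

4.7165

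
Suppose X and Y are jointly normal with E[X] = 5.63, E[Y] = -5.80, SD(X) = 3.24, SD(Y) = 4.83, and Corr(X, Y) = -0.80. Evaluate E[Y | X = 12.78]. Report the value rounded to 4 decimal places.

The regression of Y on X has slope ρ·σ_Y/σ_X and passes through (μ_X, μ_Y).
E[Y | X=12.78] = -5.80 + (-0.80)·(4.83/3.24)·(12.78 − (5.63)) = -5.80 + (-1.19259)·(7.15) = -14.3270.

-14.3270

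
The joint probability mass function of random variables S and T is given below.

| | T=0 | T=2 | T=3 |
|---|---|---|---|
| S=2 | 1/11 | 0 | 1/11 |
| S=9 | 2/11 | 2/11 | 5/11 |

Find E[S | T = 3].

P(T = 3) = 6/11.
Σ S·P over the event = 2·(1/11) + 9·(5/11) = 47/11.
E[S | T = 3] = (47/11) / (6/11) = 47/6.

47/6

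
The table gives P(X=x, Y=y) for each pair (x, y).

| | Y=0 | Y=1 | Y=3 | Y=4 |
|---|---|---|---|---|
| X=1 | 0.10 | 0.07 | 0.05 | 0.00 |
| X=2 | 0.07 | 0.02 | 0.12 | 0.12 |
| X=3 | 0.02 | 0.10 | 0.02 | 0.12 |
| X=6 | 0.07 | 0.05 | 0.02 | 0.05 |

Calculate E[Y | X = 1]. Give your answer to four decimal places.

P(X = 1) = 0.22.
Summing Y·P(X=x,Y=y) over the conditioning event gives 0.22.
E[Y | X = 1] = (0.22) / (0.22) = 1.0000.

1.0000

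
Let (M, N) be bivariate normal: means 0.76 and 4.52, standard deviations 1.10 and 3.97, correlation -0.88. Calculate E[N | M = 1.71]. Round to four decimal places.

The regression of N on M has slope ρ·σ_N/σ_M and passes through (μ_M, μ_N).
E[N | M=1.71] = 4.52 + (-0.88)·(3.97/1.10)·(1.71 − (0.76)) = 4.52 + (-3.176)·(0.95) = 1.5028.

1.5028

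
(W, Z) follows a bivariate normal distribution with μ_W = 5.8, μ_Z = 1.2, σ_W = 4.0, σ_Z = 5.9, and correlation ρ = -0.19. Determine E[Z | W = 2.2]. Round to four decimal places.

E[Z | W=x] = μ_Z + ρ(σ_Z/σ_W)(x − μ_W) for jointly normal variables.
E[Z | W=2.2] = 1.2 + (-0.19)·(5.9/4.0)·(2.2 − (5.8)) = 1.2 + (-0.28025)·(-3.6) = 2.2089.

2.2089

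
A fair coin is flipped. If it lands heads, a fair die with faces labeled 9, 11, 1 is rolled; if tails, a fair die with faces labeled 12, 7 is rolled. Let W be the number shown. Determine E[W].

E[W | heads] = (9+11+1)/3 = 7.
E[W | tails] = (12+7)/2 = 19/2.
By the law of total expectation,
E[W] = (1/2)·(7) + (1/2)·(19/2) = 33/4.

33/4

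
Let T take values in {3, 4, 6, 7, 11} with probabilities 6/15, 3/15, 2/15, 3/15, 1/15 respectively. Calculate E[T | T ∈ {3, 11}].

29/7

P(T ∈ {3, 11}) = 7/15.
Σ over the event: 3·2/5 + 11·1/15 = 29/15.
E[T | T ∈ {3, 11}] = (29/15) / (7/15) = 29/7.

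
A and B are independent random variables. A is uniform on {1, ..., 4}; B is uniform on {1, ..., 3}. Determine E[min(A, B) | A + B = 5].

P(A + B = 5) = 1/4.
Summing min(A,B)·P(x,y) over outcomes with A + B = 5 gives 5/12.
E[min(A, B) | A + B = 5] = (5/12) / (1/4) = 5/3.

5/3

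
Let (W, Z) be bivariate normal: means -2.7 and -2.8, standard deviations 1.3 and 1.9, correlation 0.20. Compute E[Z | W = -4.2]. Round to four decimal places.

-3.2385

The regression of Z on W has slope ρ·σ_Z/σ_W and passes through (μ_W, μ_Z).
E[Z | W=-4.2] = -2.8 + (0.20)·(1.9/1.3)·(-4.2 − (-2.7)) = -2.8 + (0.29231)·(-1.5) = -3.2385.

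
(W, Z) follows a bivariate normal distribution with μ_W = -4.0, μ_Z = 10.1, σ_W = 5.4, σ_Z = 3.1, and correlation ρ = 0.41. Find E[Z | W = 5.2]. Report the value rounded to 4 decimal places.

12.2654

E[Z | W=x] = μ_Z + ρ(σ_Z/σ_W)(x − μ_W) for jointly normal variables.
E[Z | W=5.2] = 10.1 + (0.41)·(3.1/5.4)·(5.2 − (-4.0)) = 10.1 + (0.23537)·(9.2) = 12.2654.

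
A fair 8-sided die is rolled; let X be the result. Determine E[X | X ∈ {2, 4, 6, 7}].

19/4

P(X ∈ {2, 4, 6, 7}) = 1/2.
Σ over the event: 2·1/8 + 4·1/8 + 6·1/8 + 7·1/8 = 19/8.
E[X | X ∈ {2, 4, 6, 7}] = (19/8) / (1/2) = 19/4.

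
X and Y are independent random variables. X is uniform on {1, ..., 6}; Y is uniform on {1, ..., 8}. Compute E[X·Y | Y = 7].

49/2

P(Y = 7) = 1/8.
Summing XY·P(x,y) over outcomes with Y = 7 gives 49/16.
E[X·Y | Y = 7] = (49/16) / (1/8) = 49/2.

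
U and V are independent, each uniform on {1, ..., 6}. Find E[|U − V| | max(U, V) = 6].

30/11

P(max(U, V) = 6) = 11/36.
Summing |U−V|·P(x,y) over outcomes with max(U, V) = 6 gives 5/6.
E[|U − V| | max(U, V) = 6] = (5/6) / (11/36) = 30/11.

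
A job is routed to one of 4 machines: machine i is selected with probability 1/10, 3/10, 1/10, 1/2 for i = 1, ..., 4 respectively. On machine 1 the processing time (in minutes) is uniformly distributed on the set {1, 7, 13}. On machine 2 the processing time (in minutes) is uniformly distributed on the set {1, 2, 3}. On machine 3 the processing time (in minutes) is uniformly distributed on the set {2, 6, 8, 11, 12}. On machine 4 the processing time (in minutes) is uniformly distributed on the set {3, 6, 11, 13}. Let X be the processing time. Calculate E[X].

E[X | machine 1] = (1+7+13)/3 = 7.
E[X | machine 2] = (1+2+3)/3 = 2.
E[X | machine 3] = (2+6+8+11+12)/5 = 39/5.
E[X | machine 4] = (3+6+11+13)/4 = 33/4.
E[X] = (1/10)·(7) + (3/10)·(2) + (1/10)·(39/5) + (1/2)·(33/4) = 1241/200.

1241/200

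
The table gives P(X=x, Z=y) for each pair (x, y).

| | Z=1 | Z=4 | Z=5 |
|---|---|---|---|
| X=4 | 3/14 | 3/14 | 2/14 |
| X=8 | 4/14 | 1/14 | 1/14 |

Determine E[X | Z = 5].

16/3

P(Z = 5) = 3/14.
Σ X·P over the event = 4·(2/14) + 8·(1/14) = 8/7.
E[X | Z = 5] = (8/7) / (3/14) = 16/3.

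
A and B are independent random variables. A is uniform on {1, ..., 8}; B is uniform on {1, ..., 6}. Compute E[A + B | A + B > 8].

32/3

P(A + B > 8) = 7/16.
Summing (A+B)·P(x,y) over outcomes with A + B > 8 gives 14/3.
E[A + B | A + B > 8] = (14/3) / (7/16) = 32/3.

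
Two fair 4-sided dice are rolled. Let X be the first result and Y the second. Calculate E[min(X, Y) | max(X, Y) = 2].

Outcomes with max(X, Y) = 2: (1,2), (2,1), (2,2), each with probability 1/16.
E[min(X, Y) | max(X, Y) = 2] = (1 + 1 + 2) / 3 = 4/3.

4/3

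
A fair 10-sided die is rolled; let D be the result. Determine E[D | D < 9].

9/2

Given D < 9, D is equally likely to be any of {1, 2, 3, 4, 5, 6, 7, 8}.
E[D | D < 9] = (1 + 2 + 3 + 4 + 5 + 6 + 7 + 8) / 8 = 9/2.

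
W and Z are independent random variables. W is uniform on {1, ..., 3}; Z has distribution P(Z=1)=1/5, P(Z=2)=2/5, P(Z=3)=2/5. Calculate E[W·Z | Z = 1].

2

P(Z = 1) = 1/5.
Summing WZ·P(x,y) over outcomes with Z = 1 gives 2/5.
E[W·Z | Z = 1] = (2/5) / (1/5) = 2.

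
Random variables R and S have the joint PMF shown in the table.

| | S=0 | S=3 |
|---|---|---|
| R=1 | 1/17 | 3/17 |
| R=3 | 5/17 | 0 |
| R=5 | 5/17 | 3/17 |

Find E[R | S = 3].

3

P(S = 3) = 6/17.
Σ R·P over the event = 1·(3/17) + 5·(3/17) = 18/17.
E[R | S = 3] = (18/17) / (6/17) = 3.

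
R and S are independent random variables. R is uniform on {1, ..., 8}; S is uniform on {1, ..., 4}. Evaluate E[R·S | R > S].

295/22

P(R > S) = 11/16.
Summing RS·P(x,y) over outcomes with R > S gives 295/32.
E[R·S | R > S] = (295/32) / (11/16) = 295/22.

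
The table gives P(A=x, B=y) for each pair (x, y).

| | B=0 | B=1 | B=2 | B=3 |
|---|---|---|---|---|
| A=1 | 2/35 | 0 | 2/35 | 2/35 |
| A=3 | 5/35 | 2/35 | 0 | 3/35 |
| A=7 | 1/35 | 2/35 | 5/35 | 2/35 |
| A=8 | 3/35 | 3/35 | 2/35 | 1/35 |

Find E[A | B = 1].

44/7

P(B = 1) = 1/5.
Σ A·P over the event = 3·(2/35) + 7·(2/35) + 8·(3/35) = 44/35.
E[A | B = 1] = (44/35) / (1/5) = 44/7.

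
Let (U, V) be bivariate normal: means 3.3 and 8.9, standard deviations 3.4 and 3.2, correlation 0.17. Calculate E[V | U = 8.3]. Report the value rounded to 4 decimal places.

The regression of V on U has slope ρ·σ_V/σ_U and passes through (μ_U, μ_V).
E[V | U=8.3] = 8.9 + (0.17)·(3.2/3.4)·(8.3 − (3.3)) = 8.9 + (0.16)·(5) = 9.7000.

9.7000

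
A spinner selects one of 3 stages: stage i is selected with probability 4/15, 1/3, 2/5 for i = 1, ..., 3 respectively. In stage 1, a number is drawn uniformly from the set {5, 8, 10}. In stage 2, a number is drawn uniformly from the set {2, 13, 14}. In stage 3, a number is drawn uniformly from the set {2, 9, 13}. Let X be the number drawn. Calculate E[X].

127/15

E[X | stage 1] = (5+8+10)/3 = 23/3.
E[X | stage 2] = (2+13+14)/3 = 29/3.
E[X | stage 3] = (2+9+13)/3 = 8.
E[X] = (4/15)·(23/3) + (1/3)·(29/3) + (2/5)·(8) = 127/15.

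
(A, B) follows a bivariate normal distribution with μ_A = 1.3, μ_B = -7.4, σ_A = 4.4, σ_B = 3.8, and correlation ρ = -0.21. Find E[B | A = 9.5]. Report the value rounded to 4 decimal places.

-8.8872

The regression of B on A has slope ρ·σ_B/σ_A and passes through (μ_A, μ_B).
E[B | A=9.5] = -7.4 + (-0.21)·(3.8/4.4)·(9.5 − (1.3)) = -7.4 + (-0.18136)·(8.2) = -8.8872.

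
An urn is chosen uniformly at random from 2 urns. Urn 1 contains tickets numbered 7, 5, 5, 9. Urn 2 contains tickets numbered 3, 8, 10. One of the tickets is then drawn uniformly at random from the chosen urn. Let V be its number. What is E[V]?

E[V | urn 1] = (7+5+5+9)/4 = 13/2.
E[V | urn 2] = (3+8+10)/3 = 7.
By the law of total expectation,
E[V] = (1/2)·(13/2) + (1/2)·(7) = 27/4.

27/4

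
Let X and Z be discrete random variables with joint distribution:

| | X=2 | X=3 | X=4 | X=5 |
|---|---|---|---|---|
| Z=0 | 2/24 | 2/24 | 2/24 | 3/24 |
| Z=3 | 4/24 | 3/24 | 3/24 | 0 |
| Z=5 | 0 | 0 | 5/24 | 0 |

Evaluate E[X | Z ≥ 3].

P(Z ≥ 3) = 5/8.
Σ X·P over the event = 2·(4/24) + 3·(3/24) + 4·(3/24) + 4·(5/24) = 49/24.
E[X | Z ≥ 3] = (49/24) / (5/8) = 49/15.

49/15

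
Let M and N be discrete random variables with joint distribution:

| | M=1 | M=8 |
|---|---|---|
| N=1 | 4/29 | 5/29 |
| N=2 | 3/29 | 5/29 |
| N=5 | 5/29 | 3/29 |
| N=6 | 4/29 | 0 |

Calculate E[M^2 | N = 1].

P(N = 1) = 9/29.
Σ M^2·P over the event = 1·(4/29) + 64·(5/29) = 324/29.
E[M^2 | N = 1] = (324/29) / (9/29) = 36.

36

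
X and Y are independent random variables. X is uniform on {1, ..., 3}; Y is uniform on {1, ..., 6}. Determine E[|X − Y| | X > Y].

Outcomes with X > Y: (2,1), (3,1), (3,2), each with probability 1/18.
E[|X − Y| | X > Y] = (1 + 2 + 1) / 3 = 4/3.

4/3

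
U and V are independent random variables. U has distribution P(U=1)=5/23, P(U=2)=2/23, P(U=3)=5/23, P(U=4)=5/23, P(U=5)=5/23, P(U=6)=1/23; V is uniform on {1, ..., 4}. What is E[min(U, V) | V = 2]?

41/23

P(V = 2) = 1/4.
Summing min(U,V)·P(x,y) over outcomes with V = 2 gives 41/92.
E[min(U, V) | V = 2] = (41/92) / (1/4) = 41/23.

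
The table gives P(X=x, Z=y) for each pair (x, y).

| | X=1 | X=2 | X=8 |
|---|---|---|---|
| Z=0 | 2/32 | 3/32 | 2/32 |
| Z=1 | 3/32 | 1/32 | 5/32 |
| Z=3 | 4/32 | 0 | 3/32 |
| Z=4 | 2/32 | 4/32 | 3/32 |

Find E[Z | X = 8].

P(X = 8) = 13/32.
Σ Z·P over the event = 0·(2/32) + 1·(5/32) + 3·(3/32) + 4·(3/32) = 13/16.
E[Z | X = 8] = (13/16) / (13/32) = 2.

2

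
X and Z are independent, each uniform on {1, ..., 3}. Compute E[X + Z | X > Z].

P(X > Z) = 1/3.
Summing (X+Z)·P(x,y) over outcomes with X > Z gives 4/3.
E[X + Z | X > Z] = (4/3) / (1/3) = 4.

4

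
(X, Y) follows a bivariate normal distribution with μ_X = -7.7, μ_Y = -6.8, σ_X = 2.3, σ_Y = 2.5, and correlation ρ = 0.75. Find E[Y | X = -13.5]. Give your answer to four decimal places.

For a bivariate normal, E[Y | X=x] = μ_Y + ρ·(σ_Y/σ_X)·(x − μ_X).
E[Y | X=-13.5] = -6.8 + (0.75)·(2.5/2.3)·(-13.5 − (-7.7)) = -6.8 + (0.81522)·(-5.8) = -11.5283.

-11.5283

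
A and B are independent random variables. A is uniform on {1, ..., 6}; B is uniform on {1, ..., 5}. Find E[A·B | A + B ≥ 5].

25/2

P(A + B ≥ 5) = 4/5.
Summing AB·P(x,y) over outcomes with A + B ≥ 5 gives 10.
E[A·B | A + B ≥ 5] = (10) / (4/5) = 25/2.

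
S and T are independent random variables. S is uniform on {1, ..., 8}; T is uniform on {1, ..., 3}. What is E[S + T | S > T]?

P(S > T) = 3/4.
Summing (S+T)·P(x,y) over outcomes with S > T gives 11/2.
E[S + T | S > T] = (11/2) / (3/4) = 22/3.

22/3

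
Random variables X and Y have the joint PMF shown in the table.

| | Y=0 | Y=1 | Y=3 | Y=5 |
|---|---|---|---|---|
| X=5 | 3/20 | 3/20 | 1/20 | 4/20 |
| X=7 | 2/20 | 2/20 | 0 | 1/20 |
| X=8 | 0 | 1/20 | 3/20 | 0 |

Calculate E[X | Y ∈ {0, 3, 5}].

P(Y ∈ {0, 3, 5}) = 7/10.
Σ X·P over the event = 5·(3/20) + 5·(1/20) + 5·(4/20) + 7·(2/20) + 7·(1/20) + 8·(3/20) = 17/4.
E[X | Y ∈ {0, 3, 5}] = (17/4) / (7/10) = 85/14.

85/14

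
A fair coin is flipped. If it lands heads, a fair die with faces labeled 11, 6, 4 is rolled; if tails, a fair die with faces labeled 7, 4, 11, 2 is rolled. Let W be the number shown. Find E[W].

13/2

E[W | heads] = (11+6+4)/3 = 7.
E[W | tails] = (7+4+11+2)/4 = 6.
E[W] = (1/2)·(7) + (1/2)·(6) = 13/2.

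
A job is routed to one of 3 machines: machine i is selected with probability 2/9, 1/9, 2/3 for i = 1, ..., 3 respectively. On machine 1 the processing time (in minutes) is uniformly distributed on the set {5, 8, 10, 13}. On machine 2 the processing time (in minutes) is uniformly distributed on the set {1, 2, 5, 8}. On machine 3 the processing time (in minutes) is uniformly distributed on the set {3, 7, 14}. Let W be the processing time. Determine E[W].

70/9

E[W | machine 1] = (5+8+10+13)/4 = 9.
E[W | machine 2] = (1+2+5+8)/4 = 4.
E[W | machine 3] = (3+7+14)/3 = 8.
E[W] = (2/9)·(9) + (1/9)·(4) + (2/3)·(8) = 70/9.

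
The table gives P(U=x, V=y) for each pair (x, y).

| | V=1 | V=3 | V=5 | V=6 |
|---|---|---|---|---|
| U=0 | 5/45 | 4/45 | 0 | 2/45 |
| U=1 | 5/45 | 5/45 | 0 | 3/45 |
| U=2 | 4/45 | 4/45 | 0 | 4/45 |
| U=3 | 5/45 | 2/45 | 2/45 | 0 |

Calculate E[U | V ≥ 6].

P(V ≥ 6) = 1/5.
Σ U·P over the event = 0·(2/45) + 1·(3/45) + 2·(4/45) = 11/45.
E[U | V ≥ 6] = (11/45) / (1/5) = 11/9.

11/9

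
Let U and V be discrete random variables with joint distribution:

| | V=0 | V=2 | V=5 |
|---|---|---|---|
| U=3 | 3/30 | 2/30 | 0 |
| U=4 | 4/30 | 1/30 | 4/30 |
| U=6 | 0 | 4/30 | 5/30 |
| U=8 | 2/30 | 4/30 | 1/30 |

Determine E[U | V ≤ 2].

107/20

P(V ≤ 2) = 2/3.
Σ U·P over the event = 3·(3/30) + 3·(2/30) + 4·(4/30) + 4·(1/30) + 6·(4/30) + 8·(2/30) + 8·(4/30) = 107/30.
E[U | V ≤ 2] = (107/30) / (2/3) = 107/20.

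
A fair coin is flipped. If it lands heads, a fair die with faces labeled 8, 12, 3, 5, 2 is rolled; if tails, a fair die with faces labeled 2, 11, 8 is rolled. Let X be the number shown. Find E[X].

E[X | heads] = (8+12+3+5+2)/5 = 6.
E[X | tails] = (2+11+8)/3 = 7.
By the law of total expectation,
E[X] = (1/2)·(6) + (1/2)·(7) = 13/2.

13/2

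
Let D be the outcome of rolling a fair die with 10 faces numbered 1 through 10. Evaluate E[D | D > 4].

Given D > 4, D is equally likely to be any of {5, 6, 7, 8, 9, 10}.
E[D | D > 4] = (5 + 6 + 7 + 8 + 9 + 10) / 6 = 15/2.

15/2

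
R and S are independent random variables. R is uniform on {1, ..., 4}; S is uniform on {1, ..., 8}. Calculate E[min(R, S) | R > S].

5/3

Outcomes with R > S: (2,1), (3,1), (3,2), (4,1), (4,2), (4,3), each with probability 1/32.
E[min(R, S) | R > S] = (1 + 1 + 2 + 1 + 2 + 3) / 6 = 5/3.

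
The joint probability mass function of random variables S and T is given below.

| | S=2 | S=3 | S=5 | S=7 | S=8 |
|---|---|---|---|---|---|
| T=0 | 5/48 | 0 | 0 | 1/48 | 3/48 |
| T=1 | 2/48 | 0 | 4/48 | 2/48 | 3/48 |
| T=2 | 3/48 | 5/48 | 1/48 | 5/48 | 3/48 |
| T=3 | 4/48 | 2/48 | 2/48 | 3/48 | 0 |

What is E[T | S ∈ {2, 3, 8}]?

P(S ∈ {2, 3, 8}) = 5/8.
Summing T·P(S=x,T=y) over the conditioning event gives 15/16.
E[T | S ∈ {2, 3, 8}] = (15/16) / (5/8) = 3/2.

3/2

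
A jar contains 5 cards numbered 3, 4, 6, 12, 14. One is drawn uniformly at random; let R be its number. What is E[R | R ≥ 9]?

13

P(R ≥ 9) = 2/5.
Σ over the event: 12·1/5 + 14·1/5 = 26/5.
E[R | R ≥ 9] = (26/5) / (2/5) = 13.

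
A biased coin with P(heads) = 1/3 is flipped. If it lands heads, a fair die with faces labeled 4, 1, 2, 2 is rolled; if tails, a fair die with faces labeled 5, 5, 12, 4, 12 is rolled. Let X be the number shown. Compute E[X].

349/60

E[X | heads] = (4+1+2+2)/4 = 9/4.
E[X | tails] = (5+5+12+4+12)/5 = 38/5.
By the law of total expectation,
E[X] = (1/3)·(9/4) + (2/3)·(38/5) = 349/60.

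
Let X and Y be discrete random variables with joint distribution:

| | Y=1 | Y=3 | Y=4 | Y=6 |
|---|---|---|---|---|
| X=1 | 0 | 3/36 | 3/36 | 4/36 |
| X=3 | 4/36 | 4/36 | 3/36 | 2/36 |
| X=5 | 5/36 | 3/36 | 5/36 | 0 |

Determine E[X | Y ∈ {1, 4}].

P(Y ∈ {1, 4}) = 5/9.
Σ X·P over the event = 1·(3/36) + 3·(4/36) + 3·(3/36) + 5·(5/36) + 5·(5/36) = 37/18.
E[X | Y ∈ {1, 4}] = (37/18) / (5/9) = 37/10.

37/10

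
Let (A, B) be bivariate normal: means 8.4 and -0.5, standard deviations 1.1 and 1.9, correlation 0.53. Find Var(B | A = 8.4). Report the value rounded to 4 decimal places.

2.5960

The conditional variance in a bivariate normal is σ_B²(1 − ρ²), independent of x.
Var(B | A=8.4) = (1.9)²·(1 − (0.53)²) = 3.61·0.7191 = 2.5960.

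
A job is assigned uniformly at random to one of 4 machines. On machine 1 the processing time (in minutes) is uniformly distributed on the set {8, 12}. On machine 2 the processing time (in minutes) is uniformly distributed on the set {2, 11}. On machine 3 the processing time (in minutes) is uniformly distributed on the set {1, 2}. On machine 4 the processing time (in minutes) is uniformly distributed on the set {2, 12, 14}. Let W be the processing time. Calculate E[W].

41/6

E[W | machine 1] = (8+12)/2 = 10.
E[W | machine 2] = (2+11)/2 = 13/2.
E[W | machine 3] = (1+2)/2 = 3/2.
E[W | machine 4] = (2+12+14)/3 = 28/3.
E[W] = (1/4)·(10) + (1/4)·(13/2) + (1/4)·(3/2) + (1/4)·(28/3) = 41/6.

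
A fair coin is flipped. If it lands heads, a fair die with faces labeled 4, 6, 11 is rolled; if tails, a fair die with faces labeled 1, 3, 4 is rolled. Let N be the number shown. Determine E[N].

29/6

E[N | heads] = (4+6+11)/3 = 7.
E[N | tails] = (1+3+4)/3 = 8/3.
By the law of total expectation,
E[N] = (1/2)·(7) + (1/2)·(8/3) = 29/6.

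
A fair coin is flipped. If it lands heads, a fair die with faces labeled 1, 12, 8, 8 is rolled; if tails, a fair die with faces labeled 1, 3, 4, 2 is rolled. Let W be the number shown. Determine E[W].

39/8

E[W | heads] = (1+12+8+8)/4 = 29/4.
E[W | tails] = (1+3+4+2)/4 = 5/2.
By the law of total expectation,
E[W] = (1/2)·(29/4) + (1/2)·(5/2) = 39/8.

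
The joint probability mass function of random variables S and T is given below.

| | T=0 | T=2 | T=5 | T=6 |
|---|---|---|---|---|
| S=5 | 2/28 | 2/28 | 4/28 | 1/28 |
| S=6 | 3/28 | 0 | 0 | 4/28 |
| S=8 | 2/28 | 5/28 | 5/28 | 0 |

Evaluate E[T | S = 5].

P(S = 5) = 9/28.
Σ T·P over the event = 0·(2/28) + 2·(2/28) + 5·(4/28) + 6·(1/28) = 15/14.
E[T | S = 5] = (15/14) / (9/28) = 10/3.

10/3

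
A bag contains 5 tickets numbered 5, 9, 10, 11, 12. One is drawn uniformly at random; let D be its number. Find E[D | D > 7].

21/2

P(D > 7) = 4/5.
Σ over the event: 9·1/5 + 10·1/5 + 11·1/5 + 12·1/5 = 42/5.
E[D | D > 7] = (42/5) / (4/5) = 21/2.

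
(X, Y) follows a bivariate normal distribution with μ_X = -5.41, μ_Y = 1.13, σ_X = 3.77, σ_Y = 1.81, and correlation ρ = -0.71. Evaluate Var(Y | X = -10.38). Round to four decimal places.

1.6246

For a bivariate normal, Var(Y | X=x) = σ_Y²(1 − ρ²).
Var(Y | X=-10.38) = (1.81)²·(1 − (-0.71)²) = 3.2761·0.4959 = 1.6246.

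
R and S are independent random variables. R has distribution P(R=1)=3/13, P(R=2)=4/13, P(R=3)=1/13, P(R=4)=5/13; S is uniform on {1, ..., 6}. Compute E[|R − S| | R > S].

37/21

P(R > S) = 7/26.
Summing |R−S|·P(x,y) over outcomes with R > S gives 37/78.
E[|R − S| | R > S] = (37/78) / (7/26) = 37/21.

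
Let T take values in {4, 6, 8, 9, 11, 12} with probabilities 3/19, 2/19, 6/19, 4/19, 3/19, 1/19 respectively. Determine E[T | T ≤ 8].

72/11

P(T ≤ 8) = 11/19.
Σ over the event: 4·3/19 + 6·2/19 + 8·6/19 = 72/19.
E[T | T ≤ 8] = (72/19) / (11/19) = 72/11.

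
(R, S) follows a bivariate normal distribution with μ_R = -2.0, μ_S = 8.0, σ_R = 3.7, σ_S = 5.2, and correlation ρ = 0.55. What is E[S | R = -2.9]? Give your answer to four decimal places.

E[S | R=x] = μ_S + ρ(σ_S/σ_R)(x − μ_R) for jointly normal variables.
E[S | R=-2.9] = 8.0 + (0.55)·(5.2/3.7)·(-2.9 − (-2.0)) = 8.0 + (0.77297)·(-0.9) = 7.3043.

7.3043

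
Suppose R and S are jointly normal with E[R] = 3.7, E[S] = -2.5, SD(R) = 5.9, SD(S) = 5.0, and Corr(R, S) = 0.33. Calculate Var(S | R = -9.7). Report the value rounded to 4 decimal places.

Var(S | R=x) = (1 − ρ²)·σ_S².
Var(S | R=-9.7) = (5.0)²·(1 − (0.33)²) = 25·0.8911 = 22.2775.

22.2775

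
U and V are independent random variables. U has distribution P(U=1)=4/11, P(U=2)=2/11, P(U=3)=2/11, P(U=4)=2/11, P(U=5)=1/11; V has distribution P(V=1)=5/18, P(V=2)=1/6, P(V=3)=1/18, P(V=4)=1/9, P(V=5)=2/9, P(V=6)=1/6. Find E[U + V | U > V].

P(U > V) = 5/18.
Summing (U+V)·P(x,y) over outcomes with U > V gives 277/198.
E[U + V | U > V] = (277/198) / (5/18) = 277/55.

277/55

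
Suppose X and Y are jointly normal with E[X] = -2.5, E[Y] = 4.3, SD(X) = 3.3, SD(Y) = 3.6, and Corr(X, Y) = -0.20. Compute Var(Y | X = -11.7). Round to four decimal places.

12.4416

For a bivariate normal, Var(Y | X=x) = σ_Y²(1 − ρ²).
Var(Y | X=-11.7) = (3.6)²·(1 − (-0.20)²) = 12.96·0.96 = 12.4416.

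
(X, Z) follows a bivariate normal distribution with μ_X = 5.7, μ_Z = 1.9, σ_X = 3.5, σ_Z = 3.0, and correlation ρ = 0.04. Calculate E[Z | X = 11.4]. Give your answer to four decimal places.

E[Z | X=x] = μ_Z + ρ(σ_Z/σ_X)(x − μ_X) for jointly normal variables.
E[Z | X=11.4] = 1.9 + (0.04)·(3.0/3.5)·(11.4 − (5.7)) = 1.9 + (0.034286)·(5.7) = 2.0954.

2.0954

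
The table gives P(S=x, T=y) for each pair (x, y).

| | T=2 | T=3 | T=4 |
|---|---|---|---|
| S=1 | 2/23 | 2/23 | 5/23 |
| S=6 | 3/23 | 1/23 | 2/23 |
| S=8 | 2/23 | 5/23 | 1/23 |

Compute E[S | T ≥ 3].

73/16

P(T ≥ 3) = 16/23.
Σ S·P over the event = 1·(2/23) + 1·(5/23) + 6·(1/23) + 6·(2/23) + 8·(5/23) + 8·(1/23) = 73/23.
E[S | T ≥ 3] = (73/23) / (16/23) = 73/16.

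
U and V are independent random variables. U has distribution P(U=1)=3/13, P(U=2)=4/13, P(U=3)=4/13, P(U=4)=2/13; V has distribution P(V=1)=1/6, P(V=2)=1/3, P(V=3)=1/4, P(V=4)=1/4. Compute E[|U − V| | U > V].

P(U > V) = 25/78.
Summing |U−V|·P(x,y) over outcomes with U > V gives 37/78.
E[|U − V| | U > V] = (37/78) / (25/78) = 37/25.

37/25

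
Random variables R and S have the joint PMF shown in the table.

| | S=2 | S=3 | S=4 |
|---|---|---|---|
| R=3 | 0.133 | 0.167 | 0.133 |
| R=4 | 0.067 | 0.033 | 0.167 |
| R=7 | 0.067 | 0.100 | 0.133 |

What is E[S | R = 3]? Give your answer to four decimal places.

P(R = 3) = 0.433.
Summing S·P(R=x,S=y) over the conditioning event gives 1.299.
E[S | R = 3] = (1.299) / (0.433) = 3.0000.

3.0000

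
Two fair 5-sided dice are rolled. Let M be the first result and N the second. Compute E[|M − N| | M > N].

2

P(M > N) = 2/5.
Summing |M−N|·P(x,y) over outcomes with M > N gives 4/5.
E[|M − N| | M > N] = (4/5) / (2/5) = 2.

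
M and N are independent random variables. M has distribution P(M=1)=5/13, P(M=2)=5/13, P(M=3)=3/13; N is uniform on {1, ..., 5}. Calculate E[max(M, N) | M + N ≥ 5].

150/37

P(M + N ≥ 5) = 37/65.
Summing max(M,N)·P(x,y) over outcomes with M + N ≥ 5 gives 30/13.
E[max(M, N) | M + N ≥ 5] = (30/13) / (37/65) = 150/37.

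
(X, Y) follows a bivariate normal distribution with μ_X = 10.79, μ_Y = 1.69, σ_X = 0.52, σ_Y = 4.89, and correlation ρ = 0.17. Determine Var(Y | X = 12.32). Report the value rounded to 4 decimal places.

For a bivariate normal, Var(Y | X=x) = σ_Y²(1 − ρ²).
Var(Y | X=12.32) = (4.89)²·(1 − (0.17)²) = 23.9121·0.9711 = 23.2210.

23.2210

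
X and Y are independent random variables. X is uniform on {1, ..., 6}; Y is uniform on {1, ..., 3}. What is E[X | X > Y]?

53/12

P(X > Y) = 2/3.
Summing X·P(x,y) over outcomes with X > Y gives 53/18.
E[X | X > Y] = (53/18) / (2/3) = 53/12.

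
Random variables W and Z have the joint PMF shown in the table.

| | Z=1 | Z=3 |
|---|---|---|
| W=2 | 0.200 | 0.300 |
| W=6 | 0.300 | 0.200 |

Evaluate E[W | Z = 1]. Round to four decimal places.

P(Z = 1) = 0.500.
Σ W·P over the event = 2·(0.200) + 6·(0.300) = 2.200.
E[W | Z = 1] = (2.200) / (0.500) = 4.4000.

4.4000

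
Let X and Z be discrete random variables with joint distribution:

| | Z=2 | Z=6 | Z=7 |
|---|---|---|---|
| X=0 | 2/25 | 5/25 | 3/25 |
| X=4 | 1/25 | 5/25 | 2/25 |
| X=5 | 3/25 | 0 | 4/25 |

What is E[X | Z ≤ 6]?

39/16

P(Z ≤ 6) = 16/25.
Summing X·P(X=x,Z=y) over the conditioning event gives 39/25.
E[X | Z ≤ 6] = (39/25) / (16/25) = 39/16.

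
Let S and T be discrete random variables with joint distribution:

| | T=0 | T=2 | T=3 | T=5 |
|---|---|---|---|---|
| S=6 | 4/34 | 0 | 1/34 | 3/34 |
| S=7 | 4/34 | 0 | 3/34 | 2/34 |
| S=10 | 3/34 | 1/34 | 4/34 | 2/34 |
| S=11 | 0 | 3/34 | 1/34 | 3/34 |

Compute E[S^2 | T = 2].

P(T = 2) = 2/17.
Σ S^2·P over the event = 100·(1/34) + 121·(3/34) = 463/34.
E[S^2 | T = 2] = (463/34) / (2/17) = 463/4.

463/4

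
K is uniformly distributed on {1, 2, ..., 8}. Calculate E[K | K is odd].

4

Given K is odd, K is equally likely to be any of {1, 3, 5, 7}.
E[K | K is odd] = (1 + 3 + 5 + 7) / 4 = 4.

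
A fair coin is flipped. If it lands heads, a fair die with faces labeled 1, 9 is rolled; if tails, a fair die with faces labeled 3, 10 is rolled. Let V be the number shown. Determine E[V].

E[V | heads] = (1+9)/2 = 5.
E[V | tails] = (3+10)/2 = 13/2.
By the law of total expectation,
E[V] = (1/2)·(5) + (1/2)·(13/2) = 23/4.

23/4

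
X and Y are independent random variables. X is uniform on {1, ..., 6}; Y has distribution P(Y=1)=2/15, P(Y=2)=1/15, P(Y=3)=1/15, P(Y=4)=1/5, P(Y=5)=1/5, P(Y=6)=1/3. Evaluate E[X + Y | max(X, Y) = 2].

P(max(X, Y) = 2) = 2/45.
Summing (X+Y)·P(x,y) over outcomes with max(X, Y) = 2 gives 13/90.
E[X + Y | max(X, Y) = 2] = (13/90) / (2/45) = 13/4.

13/4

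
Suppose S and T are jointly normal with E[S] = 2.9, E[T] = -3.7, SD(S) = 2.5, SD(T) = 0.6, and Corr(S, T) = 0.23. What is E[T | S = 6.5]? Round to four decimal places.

-3.5013

For a bivariate normal, E[T | S=x] = μ_T + ρ·(σ_T/σ_S)·(x − μ_S).
E[T | S=6.5] = -3.7 + (0.23)·(0.6/2.5)·(6.5 − (2.9)) = -3.7 + (0.0552)·(3.6) = -3.5013.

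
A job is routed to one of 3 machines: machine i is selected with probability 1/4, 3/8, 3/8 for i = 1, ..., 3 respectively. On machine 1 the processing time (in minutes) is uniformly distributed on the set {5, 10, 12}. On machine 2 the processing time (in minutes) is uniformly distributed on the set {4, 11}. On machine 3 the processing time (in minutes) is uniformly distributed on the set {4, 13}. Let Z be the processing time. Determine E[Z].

33/4

E[Z | machine 1] = (5+10+12)/3 = 9.
E[Z | machine 2] = (4+11)/2 = 15/2.
E[Z | machine 3] = (4+13)/2 = 17/2.
E[Z] = (1/4)·(9) + (3/8)·(15/2) + (3/8)·(17/2) = 33/4.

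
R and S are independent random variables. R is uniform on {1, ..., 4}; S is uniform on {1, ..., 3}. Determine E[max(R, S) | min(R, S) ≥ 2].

19/6

P(min(R, S) ≥ 2) = 1/2.
Summing max(R,S)·P(x,y) over outcomes with min(R, S) ≥ 2 gives 19/12.
E[max(R, S) | min(R, S) ≥ 2] = (19/12) / (1/2) = 19/6.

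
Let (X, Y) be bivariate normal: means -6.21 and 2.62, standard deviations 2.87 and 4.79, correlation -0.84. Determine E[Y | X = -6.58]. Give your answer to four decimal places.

3.1387

For a bivariate normal, E[Y | X=x] = μ_Y + ρ·(σ_Y/σ_X)·(x − μ_X).
E[Y | X=-6.58] = 2.62 + (-0.84)·(4.79/2.87)·(-6.58 − (-6.21)) = 2.62 + (-1.402)·(-0.37) = 3.1387.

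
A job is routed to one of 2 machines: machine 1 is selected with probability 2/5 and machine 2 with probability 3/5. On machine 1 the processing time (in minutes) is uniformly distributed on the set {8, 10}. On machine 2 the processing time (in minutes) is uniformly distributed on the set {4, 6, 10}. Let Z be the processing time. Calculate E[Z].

E[Z | machine 1] = (8+10)/2 = 9.
E[Z | machine 2] = (4+6+10)/3 = 20/3.
E[Z] = (2/5)·(9) + (3/5)·(20/3) = 38/5.

38/5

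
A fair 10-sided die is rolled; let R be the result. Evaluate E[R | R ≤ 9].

5

Given R ≤ 9, R is equally likely to be any of {1, 2, 3, 4, 5, 6, 7, 8, 9}.
E[R | R ≤ 9] = (1 + 2 + 3 + 4 + 5 + 6 + 7 + 8 + 9) / 9 = 5.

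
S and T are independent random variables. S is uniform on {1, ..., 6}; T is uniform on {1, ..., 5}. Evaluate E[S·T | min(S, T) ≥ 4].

P(min(S, T) ≥ 4) = 1/5.
Summing ST·P(x,y) over outcomes with min(S, T) ≥ 4 gives 9/2.
E[S·T | min(S, T) ≥ 4] = (9/2) / (1/5) = 45/2.

45/2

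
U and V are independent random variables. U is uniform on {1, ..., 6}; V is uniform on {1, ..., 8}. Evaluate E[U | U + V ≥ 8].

P(U + V ≥ 8) = 9/16.
Summing U·P(x,y) over outcomes with U + V ≥ 8 gives 7/3.
E[U | U + V ≥ 8] = (7/3) / (9/16) = 112/27.

112/27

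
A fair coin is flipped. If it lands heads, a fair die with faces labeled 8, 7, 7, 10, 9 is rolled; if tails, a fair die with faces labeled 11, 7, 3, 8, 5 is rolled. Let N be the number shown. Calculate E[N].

15/2

E[N | heads] = (8+7+7+10+9)/5 = 41/5.
E[N | tails] = (11+7+3+8+5)/5 = 34/5.
E[N] = (1/2)·(41/5) + (1/2)·(34/5) = 15/2.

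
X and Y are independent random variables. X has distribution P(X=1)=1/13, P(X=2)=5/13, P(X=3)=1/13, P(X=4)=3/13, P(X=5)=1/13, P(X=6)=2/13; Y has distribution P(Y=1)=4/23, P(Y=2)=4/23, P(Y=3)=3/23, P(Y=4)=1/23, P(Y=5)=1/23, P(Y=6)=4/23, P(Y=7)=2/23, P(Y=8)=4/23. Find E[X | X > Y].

412/99

P(X > Y) = 99/299.
Summing X·P(x,y) over outcomes with X > Y gives 412/299.
E[X | X > Y] = (412/299) / (99/299) = 412/99.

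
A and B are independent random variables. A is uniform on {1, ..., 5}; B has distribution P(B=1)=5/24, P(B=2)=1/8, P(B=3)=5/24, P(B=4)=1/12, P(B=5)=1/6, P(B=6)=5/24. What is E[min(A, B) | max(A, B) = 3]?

P(max(A, B) = 3) = 23/120.
Summing min(A,B)·P(x,y) over outcomes with max(A, B) = 3 gives 41/120.
E[min(A, B) | max(A, B) = 3] = (41/120) / (23/120) = 41/23.

41/23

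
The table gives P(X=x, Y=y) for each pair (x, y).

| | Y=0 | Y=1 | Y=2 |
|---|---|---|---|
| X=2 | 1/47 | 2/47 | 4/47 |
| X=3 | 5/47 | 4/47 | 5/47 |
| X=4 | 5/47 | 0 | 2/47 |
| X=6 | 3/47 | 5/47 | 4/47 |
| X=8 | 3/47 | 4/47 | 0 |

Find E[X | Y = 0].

P(Y = 0) = 17/47.
Σ X·P over the event = 2·(1/47) + 3·(5/47) + 4·(5/47) + 6·(3/47) + 8·(3/47) = 79/47.
E[X | Y = 0] = (79/47) / (17/47) = 79/17.

79/17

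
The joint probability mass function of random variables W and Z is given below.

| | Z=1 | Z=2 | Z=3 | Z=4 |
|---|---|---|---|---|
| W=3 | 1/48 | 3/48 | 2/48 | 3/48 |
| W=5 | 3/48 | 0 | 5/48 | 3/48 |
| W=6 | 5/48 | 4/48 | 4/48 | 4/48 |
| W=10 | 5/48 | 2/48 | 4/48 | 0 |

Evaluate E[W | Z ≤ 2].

151/23

P(Z ≤ 2) = 23/48.
Σ W·P over the event = 3·(1/48) + 3·(3/48) + 5·(3/48) + 6·(5/48) + 6·(4/48) + 10·(5/48) + 10·(2/48) = 151/48.
E[W | Z ≤ 2] = (151/48) / (23/48) = 151/23.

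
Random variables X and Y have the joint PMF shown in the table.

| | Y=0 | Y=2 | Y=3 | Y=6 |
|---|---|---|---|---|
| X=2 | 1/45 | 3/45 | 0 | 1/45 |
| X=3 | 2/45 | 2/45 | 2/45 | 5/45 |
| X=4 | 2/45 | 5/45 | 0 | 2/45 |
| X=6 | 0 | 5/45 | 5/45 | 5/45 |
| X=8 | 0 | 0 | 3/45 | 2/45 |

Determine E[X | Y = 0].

P(Y = 0) = 1/9.
Σ X·P over the event = 2·(1/45) + 3·(2/45) + 4·(2/45) = 16/45.
E[X | Y = 0] = (16/45) / (1/9) = 16/5.

16/5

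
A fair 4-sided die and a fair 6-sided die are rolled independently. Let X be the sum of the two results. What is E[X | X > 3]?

136/21

P(X > 3) = 7/8.
Σ over the event: 4·1/8 + 5·1/6 + 6·1/6 + 7·1/6 + 8·1/8 + 9·1/12 + 10·1/24 = 17/3.
E[X | X > 3] = (17/3) / (7/8) = 136/21.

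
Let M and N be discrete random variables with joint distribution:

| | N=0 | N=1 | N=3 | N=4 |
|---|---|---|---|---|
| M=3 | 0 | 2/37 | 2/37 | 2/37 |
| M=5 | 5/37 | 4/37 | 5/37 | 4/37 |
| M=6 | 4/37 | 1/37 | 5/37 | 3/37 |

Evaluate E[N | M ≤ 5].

17/8

P(M ≤ 5) = 24/37.
Σ N·P over the event = 1·(2/37) + 3·(2/37) + 4·(2/37) + 0·(5/37) + 1·(4/37) + 3·(5/37) + 4·(4/37) = 51/37.
E[N | M ≤ 5] = (51/37) / (24/37) = 17/8.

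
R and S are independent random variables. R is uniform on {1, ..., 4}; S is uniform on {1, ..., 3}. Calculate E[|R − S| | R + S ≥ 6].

P(R + S ≥ 6) = 1/4.
Summing |R−S|·P(x,y) over outcomes with R + S ≥ 6 gives 1/4.
E[|R − S| | R + S ≥ 6] = (1/4) / (1/4) = 1.

1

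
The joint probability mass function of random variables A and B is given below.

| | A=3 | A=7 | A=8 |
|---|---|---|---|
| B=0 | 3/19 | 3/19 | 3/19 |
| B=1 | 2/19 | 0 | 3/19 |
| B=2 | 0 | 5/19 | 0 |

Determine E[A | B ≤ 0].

P(B ≤ 0) = 9/19.
Σ A·P over the event = 3·(3/19) + 7·(3/19) + 8·(3/19) = 54/19.
E[A | B ≤ 0] = (54/19) / (9/19) = 6.

6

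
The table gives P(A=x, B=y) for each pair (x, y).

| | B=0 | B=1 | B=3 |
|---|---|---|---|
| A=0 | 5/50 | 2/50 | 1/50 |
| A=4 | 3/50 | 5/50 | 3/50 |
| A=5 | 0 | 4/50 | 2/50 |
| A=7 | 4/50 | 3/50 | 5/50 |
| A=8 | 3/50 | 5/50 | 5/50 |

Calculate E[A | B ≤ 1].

P(B ≤ 1) = 17/25.
Summing A·P(A=x,B=y) over the conditioning event gives 33/10.
E[A | B ≤ 1] = (33/10) / (17/25) = 165/34.

165/34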